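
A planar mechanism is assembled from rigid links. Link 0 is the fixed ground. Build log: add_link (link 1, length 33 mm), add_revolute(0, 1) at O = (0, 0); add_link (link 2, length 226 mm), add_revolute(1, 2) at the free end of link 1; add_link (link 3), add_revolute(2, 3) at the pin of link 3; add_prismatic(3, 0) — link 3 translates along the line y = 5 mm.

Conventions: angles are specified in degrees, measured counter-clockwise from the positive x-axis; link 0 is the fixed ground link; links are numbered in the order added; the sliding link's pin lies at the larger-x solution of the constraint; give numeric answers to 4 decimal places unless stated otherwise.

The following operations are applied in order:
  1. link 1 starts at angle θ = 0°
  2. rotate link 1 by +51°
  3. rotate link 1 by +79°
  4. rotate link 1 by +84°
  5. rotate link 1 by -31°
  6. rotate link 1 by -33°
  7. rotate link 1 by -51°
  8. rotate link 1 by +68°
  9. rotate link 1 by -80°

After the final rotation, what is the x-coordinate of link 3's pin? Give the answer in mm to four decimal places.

geometry: r = 33 mm, L = 226 mm, e = 5 mm; θ starts at 0°
rotate link 1 by +51°: θ ← 0° +51° = 51°
rotate link 1 by +79°: θ ← 51° +79° = 130°
rotate link 1 by +84°: θ ← 130° +84° = 214°
rotate link 1 by -31°: θ ← 214° -31° = 183°
rotate link 1 by -33°: θ ← 183° -33° = 150°
rotate link 1 by -51°: θ ← 150° -51° = 99°
rotate link 1 by +68°: θ ← 99° +68° = 167°
rotate link 1 by -80°: θ ← 167° -80° = 87°
crank pin P = (r cos θ, r sin θ) = (1.727087, 32.954775)
h = r sin θ − e = 32.954775 − 5 = 27.954775
x = r cos θ + √(L² − h²) = 1.727087 + 224.264421 = 225.991508

225.9915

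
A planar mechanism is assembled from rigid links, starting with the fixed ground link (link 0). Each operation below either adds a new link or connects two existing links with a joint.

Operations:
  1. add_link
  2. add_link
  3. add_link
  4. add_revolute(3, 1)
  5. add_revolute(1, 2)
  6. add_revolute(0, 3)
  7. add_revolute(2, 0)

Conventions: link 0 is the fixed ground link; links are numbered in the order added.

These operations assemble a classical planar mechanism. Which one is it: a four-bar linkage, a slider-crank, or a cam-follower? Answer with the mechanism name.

links: 4 (incl. ground); joints: 4 revolute, 0 prismatic, 0 higher (cam) pair, forming one closed loop
4 links in a single 4R loop → four-bar linkage

four-bar linkage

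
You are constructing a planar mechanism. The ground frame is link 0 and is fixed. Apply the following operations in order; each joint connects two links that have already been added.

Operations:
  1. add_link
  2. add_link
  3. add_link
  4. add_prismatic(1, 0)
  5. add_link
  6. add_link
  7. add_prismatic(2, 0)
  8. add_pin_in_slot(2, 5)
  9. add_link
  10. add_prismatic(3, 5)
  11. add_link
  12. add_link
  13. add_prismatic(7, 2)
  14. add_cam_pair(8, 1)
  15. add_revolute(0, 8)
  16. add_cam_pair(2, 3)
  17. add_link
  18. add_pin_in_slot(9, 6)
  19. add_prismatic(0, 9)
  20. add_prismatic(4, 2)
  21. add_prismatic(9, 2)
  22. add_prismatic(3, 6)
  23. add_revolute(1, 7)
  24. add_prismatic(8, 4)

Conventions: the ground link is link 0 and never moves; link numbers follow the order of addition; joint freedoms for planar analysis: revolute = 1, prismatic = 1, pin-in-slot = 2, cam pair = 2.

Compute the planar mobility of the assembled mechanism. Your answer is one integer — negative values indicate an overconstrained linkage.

(L,J1,J2)=(1,0,0); link0 fixed
link1: (2,0,0)
link2: (3,0,0)
link3: (4,0,0)
P 1-0 [J1]: (4,1,0)
link4: (5,1,0)
link5: (6,1,0)
P 2-0 [J1]: (6,2,0)
PS 2-5 [J2]: (6,2,1)
link6: (7,2,1)
P 3-5 [J1]: (7,3,1)
link7: (8,3,1)
link8: (9,3,1)
P 7-2 [J1]: (9,4,1)
C 8-1 [J2]: (9,4,2)
R 0-8 [J1]: (9,5,2)
C 2-3 [J2]: (9,5,3)
link9: (10,5,3)
PS 9-6 [J2]: (10,5,4)
P 0-9 [J1]: (10,6,4)
P 4-2 [J1]: (10,7,4)
P 9-2 [J1]: (10,8,4)
P 3-6 [J1]: (10,9,4)
R 1-7 [J1]: (10,10,4)
P 8-4 [J1]: (10,11,4)
Grübler: 3·9 − 2·11 − 4 = 1

M = 1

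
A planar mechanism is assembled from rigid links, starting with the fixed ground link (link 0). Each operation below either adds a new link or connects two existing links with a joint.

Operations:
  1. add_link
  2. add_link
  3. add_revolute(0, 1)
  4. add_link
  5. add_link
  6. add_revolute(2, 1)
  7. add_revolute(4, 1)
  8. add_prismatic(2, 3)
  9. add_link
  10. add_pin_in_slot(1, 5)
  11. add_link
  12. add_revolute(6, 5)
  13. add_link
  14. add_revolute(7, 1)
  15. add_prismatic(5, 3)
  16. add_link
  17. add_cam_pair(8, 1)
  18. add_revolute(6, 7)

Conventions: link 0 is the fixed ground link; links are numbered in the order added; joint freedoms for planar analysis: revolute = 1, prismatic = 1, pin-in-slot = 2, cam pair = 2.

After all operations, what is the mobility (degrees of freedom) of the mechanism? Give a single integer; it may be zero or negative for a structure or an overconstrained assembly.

L=1 J1=0 J2=0
add link → L=2 J1=0 J2=0
add link → L=3 J1=0 J2=0
R@0,1 dof=1 J1 → L=3 J1=1 J2=0
add link → L=4 J1=1 J2=0
add link → L=5 J1=1 J2=0
R@2,1 dof=1 J1 → L=5 J1=2 J2=0
R@4,1 dof=1 J1 → L=5 J1=3 J2=0
P@2,3 dof=1 J1 → L=5 J1=4 J2=0
add link → L=6 J1=4 J2=0
PS@1,5 dof=2 J2 → L=6 J1=4 J2=1
add link → L=7 J1=4 J2=1
R@6,5 dof=1 J1 → L=7 J1=5 J2=1
add link → L=8 J1=5 J2=1
R@7,1 dof=1 J1 → L=8 J1=6 J2=1
P@5,3 dof=1 J1 → L=8 J1=7 J2=1
add link → L=9 J1=7 J2=1
C@8,1 dof=2 J2 → L=9 J1=7 J2=2
R@6,7 dof=1 J1 → L=9 J1=8 J2=2
M=3(L−1)−2J1−J2=3·8−2·8−2=6

M = 6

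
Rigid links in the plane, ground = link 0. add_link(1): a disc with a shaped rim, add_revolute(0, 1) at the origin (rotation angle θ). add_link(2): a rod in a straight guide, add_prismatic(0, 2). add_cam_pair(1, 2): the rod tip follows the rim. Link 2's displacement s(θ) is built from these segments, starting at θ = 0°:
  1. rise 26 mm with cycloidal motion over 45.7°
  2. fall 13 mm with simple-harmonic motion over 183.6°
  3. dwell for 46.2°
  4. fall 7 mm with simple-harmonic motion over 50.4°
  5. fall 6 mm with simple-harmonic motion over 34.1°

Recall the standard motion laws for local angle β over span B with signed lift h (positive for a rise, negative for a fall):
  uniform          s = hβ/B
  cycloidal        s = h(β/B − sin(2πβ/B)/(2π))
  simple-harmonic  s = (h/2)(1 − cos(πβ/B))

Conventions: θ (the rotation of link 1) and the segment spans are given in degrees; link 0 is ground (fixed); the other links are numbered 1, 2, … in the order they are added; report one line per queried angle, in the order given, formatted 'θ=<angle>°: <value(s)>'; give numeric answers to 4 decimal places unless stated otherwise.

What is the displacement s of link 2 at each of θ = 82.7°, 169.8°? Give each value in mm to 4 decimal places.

segment 1 (0° to 45.7°, cycloidal, h = 26) is passed completely: s = 0.0000 + (26) = 26.0000
θ = 82.7° falls in segment 2 (45.7° to 229.3°, simple-harmonic, h = -13): β = 82.7 − 45.7 = 37°, B = 183.6°; Δs = -13/2·(1 − cos(π·0.2015)) = -1.2598; s = 26.0000 − 1.2598 = 24.7402
θ = 169.8° falls in segment 2 (45.7° to 229.3°, simple-harmonic, h = -13): β = 169.8 − 45.7 = 124.1°, B = 183.6°; Δs = -13/2·(1 − cos(π·0.6759)) = -9.9123; s = 26.0000 − 9.9123 = 16.0877

θ=82.7°: 24.7402
θ=169.8°: 16.0877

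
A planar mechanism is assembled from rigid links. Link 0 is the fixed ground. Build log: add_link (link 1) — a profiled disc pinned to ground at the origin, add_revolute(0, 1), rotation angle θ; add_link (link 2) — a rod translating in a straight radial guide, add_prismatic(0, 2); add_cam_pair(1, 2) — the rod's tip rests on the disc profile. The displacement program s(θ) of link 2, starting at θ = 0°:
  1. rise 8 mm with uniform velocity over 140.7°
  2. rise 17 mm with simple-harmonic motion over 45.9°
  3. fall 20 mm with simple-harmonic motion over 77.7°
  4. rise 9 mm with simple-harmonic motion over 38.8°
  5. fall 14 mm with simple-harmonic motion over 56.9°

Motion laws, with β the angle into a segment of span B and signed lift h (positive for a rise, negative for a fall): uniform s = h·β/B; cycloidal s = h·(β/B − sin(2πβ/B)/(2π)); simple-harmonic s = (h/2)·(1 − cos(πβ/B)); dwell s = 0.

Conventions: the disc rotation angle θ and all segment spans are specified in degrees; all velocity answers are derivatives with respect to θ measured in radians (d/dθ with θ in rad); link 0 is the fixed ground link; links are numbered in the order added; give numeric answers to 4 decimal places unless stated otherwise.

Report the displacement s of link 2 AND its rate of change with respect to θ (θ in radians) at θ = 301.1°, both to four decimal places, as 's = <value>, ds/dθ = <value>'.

seg 1 [0°–140.7°] uniform, h=8: full span → s += 8 → s = 8.0000
seg 2 [140.7°–186.6°] simple-harmonic, h=17: full span → s += 17 → s = 25.0000
seg 3 [186.6°–264.3°] simple-harmonic, h=-20: full span → s += -20 → s = 5.0000
seg 4 [264.3°–303.1°] simple-harmonic, h=9: θ=301.1° here. β=36.8, B=38.8. 9/2·(1 − cos(π·0.9485)) = 8.9411 → s = 13.9411
velocity in seg [264.3°–303.1°] (simple-harmonic), θ in radians: β = 36.8° = 0.6423 rad, B = 38.8° = 0.6772 rad; ds/dθ = (πh/(2B)) sin(πβ/B) = (π·9/(2·0.6772)) sin(π·0.9485) = 3.365903 mm/rad

s = 13.9411, ds/dθ = 3.3659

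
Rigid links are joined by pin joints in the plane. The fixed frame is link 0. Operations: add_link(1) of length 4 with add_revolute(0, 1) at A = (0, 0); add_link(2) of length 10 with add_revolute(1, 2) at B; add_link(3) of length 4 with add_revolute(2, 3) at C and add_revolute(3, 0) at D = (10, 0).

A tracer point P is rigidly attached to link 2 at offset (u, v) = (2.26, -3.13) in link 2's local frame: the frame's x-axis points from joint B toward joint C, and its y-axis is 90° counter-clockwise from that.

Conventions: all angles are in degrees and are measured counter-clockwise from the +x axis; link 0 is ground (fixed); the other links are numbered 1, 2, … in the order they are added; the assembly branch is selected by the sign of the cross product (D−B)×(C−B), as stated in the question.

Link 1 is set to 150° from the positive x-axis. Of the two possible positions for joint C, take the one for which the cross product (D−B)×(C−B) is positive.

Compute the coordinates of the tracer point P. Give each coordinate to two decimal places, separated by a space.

A=(0,0), D=(10.00,0)
B = A + 4.00·(cos150°, sin150°) = (-3.4641, 2.0000)
|BD| = 13.6118
circle(B,10.00) ∩ circle(D,4.00): a=9.8915, h=1.4693
  candidates: C₊=(6.5359,2.0000) cross=20.000; C₋=(6.1041,-0.9067) cross=-20.000
  branch + wants cross > 0 → take C=(6.5359,2.0000) (cross=20.000)
ex = (C−B)/|BC| = (1.0000,0.0000); ey = (-0.0000,1.0000)
P = B + 2.26·ex + -3.13·ey = (-1.2041,-1.1300)

-1.20 -1.13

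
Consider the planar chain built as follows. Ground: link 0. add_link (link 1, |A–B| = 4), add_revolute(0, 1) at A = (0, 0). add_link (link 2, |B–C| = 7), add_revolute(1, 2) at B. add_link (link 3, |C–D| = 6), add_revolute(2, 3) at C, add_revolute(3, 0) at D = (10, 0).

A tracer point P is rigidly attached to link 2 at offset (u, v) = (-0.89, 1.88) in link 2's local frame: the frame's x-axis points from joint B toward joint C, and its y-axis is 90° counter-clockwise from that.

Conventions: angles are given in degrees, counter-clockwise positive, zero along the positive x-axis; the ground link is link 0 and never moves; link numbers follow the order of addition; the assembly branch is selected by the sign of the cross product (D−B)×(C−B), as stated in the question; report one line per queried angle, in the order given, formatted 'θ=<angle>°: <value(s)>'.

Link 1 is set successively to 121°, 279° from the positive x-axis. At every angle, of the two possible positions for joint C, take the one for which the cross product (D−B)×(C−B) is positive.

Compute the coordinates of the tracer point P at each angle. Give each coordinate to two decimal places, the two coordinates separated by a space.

A=(0,0), D=(10.00,0)
θ=121°: B = A + 4.00·(cos121°, sin121°) = (-2.0602, 3.4287)
θ=121°: |BD| = 12.5381
θ=121°: circle(B,7.00) ∩ circle(D,6.00): a=6.7875, h=1.7119
θ=121°:   candidates: C₊=(4.9367,3.2192) cross=21.463; C₋=(4.0005,-0.0740) cross=-21.463
θ=121°:   branch + wants cross > 0 → take C=(4.9367,3.2192) (cross=21.463)
θ=121°: ex = (C−B)/|BC| = (0.9996,-0.0299); ey = (0.0299,0.9996)
θ=121°: P = B + -0.89·ex + 1.88·ey = (-2.8935,5.3345)
θ=279°: B = A + 4.00·(cos279°, sin279°) = (0.6257, -3.9508)
θ=279°: |BD| = 10.1728
θ=279°: circle(B,7.00) ∩ circle(D,6.00): a=5.7253, h=4.0275
θ=279°:   candidates: C₊=(4.3375,1.9841) cross=40.970; C₋=(7.4658,-5.4386) cross=-40.970
θ=279°:   branch + wants cross > 0 → take C=(4.3375,1.9841) (cross=40.970)
θ=279°: ex = (C−B)/|BC| = (0.5303,0.8478); ey = (-0.8478,0.5303)
θ=279°: P = B + -0.89·ex + 1.88·ey = (-1.4401,-3.7084)

θ=121°: -2.89 5.33
θ=279°: -1.44 -3.71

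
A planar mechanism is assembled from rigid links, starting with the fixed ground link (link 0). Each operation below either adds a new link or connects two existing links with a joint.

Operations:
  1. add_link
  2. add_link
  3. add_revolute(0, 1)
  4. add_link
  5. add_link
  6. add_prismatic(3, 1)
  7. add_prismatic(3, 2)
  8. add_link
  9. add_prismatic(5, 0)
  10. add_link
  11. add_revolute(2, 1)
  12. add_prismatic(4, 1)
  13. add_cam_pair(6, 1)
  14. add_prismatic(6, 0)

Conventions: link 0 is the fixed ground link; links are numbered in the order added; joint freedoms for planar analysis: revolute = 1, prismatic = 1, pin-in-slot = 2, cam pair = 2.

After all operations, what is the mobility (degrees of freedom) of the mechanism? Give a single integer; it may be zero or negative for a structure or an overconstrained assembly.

L=1 J1=0 J2=0
add link → L=2 J1=0 J2=0
add link → L=3 J1=0 J2=0
R@0,1 dof=1 J1 → L=3 J1=1 J2=0
add link → L=4 J1=1 J2=0
add link → L=5 J1=1 J2=0
P@3,1 dof=1 J1 → L=5 J1=2 J2=0
P@3,2 dof=1 J1 → L=5 J1=3 J2=0
add link → L=6 J1=3 J2=0
P@5,0 dof=1 J1 → L=6 J1=4 J2=0
add link → L=7 J1=4 J2=0
R@2,1 dof=1 J1 → L=7 J1=5 J2=0
P@4,1 dof=1 J1 → L=7 J1=6 J2=0
C@6,1 dof=2 J2 → L=7 J1=6 J2=1
P@6,0 dof=1 J1 → L=7 J1=7 J2=1
M=3(L−1)−2J1−J2=3·6−2·7−1=3

M = 3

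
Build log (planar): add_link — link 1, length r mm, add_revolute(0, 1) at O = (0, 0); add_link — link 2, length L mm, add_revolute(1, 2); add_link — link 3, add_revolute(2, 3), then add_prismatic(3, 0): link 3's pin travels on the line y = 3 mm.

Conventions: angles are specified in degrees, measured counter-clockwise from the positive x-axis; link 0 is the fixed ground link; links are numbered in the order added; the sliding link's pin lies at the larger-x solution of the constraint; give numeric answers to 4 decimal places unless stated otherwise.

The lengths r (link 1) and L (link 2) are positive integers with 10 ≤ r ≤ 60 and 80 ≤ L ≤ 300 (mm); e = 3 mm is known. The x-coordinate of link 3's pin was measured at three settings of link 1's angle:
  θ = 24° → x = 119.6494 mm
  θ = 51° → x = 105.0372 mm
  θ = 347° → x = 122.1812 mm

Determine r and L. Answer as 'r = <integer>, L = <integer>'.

constraint per measurement: (x − r cos θ)² + (r sin θ − e)² = L²
subtracting the θ₁ and θ₂ equations cancels the r² and L² terms:
r = (x₁² − x₂²) / (2[(x₁cos θ₁ + e sin θ₁) − (x₂cos θ₂ + e sin θ₂)]) = 39.0000 → r = 39
L² = (x₁ − r cos θ₁)² + (r sin θ₁ − e)² = 7224.9996 → L = 85.0000 → L = 85
check at θ₃=347°: x = 122.1812 (printed 122.1812) ✓

r = 39, L = 85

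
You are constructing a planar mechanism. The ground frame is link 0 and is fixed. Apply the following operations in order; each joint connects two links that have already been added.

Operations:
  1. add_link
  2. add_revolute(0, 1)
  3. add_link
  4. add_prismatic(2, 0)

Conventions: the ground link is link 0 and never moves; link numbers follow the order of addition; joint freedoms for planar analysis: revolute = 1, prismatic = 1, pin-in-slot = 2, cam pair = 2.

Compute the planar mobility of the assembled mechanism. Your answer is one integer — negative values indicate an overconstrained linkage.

ground; <1,0,0>
#1 <2,0,0>
R:0↔1 J1 <2,1,0>
#2 <3,1,0>
P:2↔0 J1 <3,2,0>
3×2 − 2×2 − 1×0 = 2

M = 2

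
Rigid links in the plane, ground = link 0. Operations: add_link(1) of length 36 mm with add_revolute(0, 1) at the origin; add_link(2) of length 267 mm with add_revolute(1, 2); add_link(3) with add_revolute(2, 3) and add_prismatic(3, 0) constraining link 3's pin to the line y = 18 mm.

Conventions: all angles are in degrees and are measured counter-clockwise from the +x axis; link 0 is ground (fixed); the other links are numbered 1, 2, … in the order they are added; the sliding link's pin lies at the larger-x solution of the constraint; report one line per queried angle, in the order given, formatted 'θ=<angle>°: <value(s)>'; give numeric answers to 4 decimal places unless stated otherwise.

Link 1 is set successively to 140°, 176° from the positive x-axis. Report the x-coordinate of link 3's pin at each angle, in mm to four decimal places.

geometry: r = 36 mm, L = 267 mm, e = 18 mm
θ=140°: crank pin P = (r cos θ, r sin θ) = (-27.577600, 23.140354)
θ=140°: h = r sin θ − e = 23.140354 − 18 = 5.140354
θ=140°: x = r cos θ + √(L² − h²) = -27.577600 + 266.950514 = 239.372914
θ=176°: crank pin P = (r cos θ, r sin θ) = (-35.912306, 2.511233)
θ=176°: h = r sin θ − e = 2.511233 − 18 = -15.488767
θ=176°: x = r cos θ + √(L² − h²) = -35.912306 + 266.550367 = 230.638061

θ=140°: 239.3729
θ=176°: 230.6381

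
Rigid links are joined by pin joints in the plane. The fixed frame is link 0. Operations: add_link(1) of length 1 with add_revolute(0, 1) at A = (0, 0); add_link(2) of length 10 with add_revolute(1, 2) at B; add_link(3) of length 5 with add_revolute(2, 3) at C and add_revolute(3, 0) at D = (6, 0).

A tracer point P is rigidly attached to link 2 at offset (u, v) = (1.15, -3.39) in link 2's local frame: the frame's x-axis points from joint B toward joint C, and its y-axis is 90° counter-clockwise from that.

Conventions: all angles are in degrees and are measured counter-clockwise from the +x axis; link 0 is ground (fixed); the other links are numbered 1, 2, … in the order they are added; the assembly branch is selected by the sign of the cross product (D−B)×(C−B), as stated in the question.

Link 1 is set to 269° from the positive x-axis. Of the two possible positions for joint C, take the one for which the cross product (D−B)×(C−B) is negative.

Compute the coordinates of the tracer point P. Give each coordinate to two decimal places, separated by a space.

A=(0,0), D=(6.00,0)
B = A + 1.00·(cos269°, sin269°) = (-0.0175, -0.9998)
|BD| = 6.1000
circle(B,10.00) ∩ circle(D,5.00): a=9.1976, h=3.9249
  candidates: C₊=(8.4124,4.3795) cross=23.942; C₋=(9.6990,-3.3641) cross=-23.942
  branch - wants cross < 0 → take C=(9.6990,-3.3641) (cross=-23.942)
ex = (C−B)/|BC| = (0.9717,-0.2364); ey = (0.2364,0.9717)
P = B + 1.15·ex + -3.39·ey = (0.2985,-4.5656)

0.30 -4.57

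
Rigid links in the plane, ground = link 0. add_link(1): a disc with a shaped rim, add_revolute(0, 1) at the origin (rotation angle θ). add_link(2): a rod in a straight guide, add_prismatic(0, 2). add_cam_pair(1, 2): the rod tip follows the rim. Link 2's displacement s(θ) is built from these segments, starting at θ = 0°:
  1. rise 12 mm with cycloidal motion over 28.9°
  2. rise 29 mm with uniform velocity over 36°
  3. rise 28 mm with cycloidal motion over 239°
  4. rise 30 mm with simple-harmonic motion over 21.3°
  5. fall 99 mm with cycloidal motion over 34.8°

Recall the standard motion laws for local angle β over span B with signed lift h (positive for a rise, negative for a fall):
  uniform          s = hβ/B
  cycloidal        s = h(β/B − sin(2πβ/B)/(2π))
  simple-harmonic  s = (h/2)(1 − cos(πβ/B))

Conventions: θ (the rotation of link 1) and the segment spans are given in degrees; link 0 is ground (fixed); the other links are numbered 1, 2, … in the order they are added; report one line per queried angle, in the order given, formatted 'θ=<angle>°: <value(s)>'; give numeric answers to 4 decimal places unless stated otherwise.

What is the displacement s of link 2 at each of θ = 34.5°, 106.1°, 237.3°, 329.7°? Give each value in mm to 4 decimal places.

segment 1 (0° to 28.9°, cycloidal, h = 12) is passed completely: s = 0.0000 + (12) = 12.0000
θ = 34.5° falls in segment 2 (28.9° to 64.9°, uniform, h = 29): β = 34.5 − 28.9 = 5.6°, B = 36°; Δs = 29·5.6/36 = 4.5111; s = 12.0000 + 4.5111 = 16.5111
segment 2 (28.9° to 64.9°, uniform, h = 29) is passed completely: s = 12.0000 + (29) = 41.0000
θ = 106.1° falls in segment 3 (64.9° to 303.9°, cycloidal, h = 28): β = 106.1 − 64.9 = 41.2°, B = 239°; Δs = 28·(0.1724 − sin(2π·0.1724)/(2π)) = 0.8899; s = 41.0000 + 0.8899 = 41.8899
θ = 237.3° falls in segment 3 (64.9° to 303.9°, cycloidal, h = 28): β = 237.3 − 64.9 = 172.4°, B = 239°; Δs = 28·(0.7213 − sin(2π·0.7213)/(2π)) = 24.5818; s = 41.0000 + 24.5818 = 65.5818
segment 3 (64.9° to 303.9°, cycloidal, h = 28) is passed completely: s = 41.0000 + (28) = 69.0000
segment 4 (303.9° to 325.2°, simple-harmonic, h = 30) is passed completely: s = 69.0000 + (30) = 99.0000
θ = 329.7° falls in segment 5 (325.2° to 360°, cycloidal, h = -99): β = 329.7 − 325.2 = 4.5°, B = 34.8°; Δs = -99·(0.1293 − sin(2π·0.1293)/(2π)) = -1.3627; s = 99.0000 − 1.3627 = 97.6373

θ=34.5°: 16.5111
θ=106.1°: 41.8899
θ=237.3°: 65.5818
θ=329.7°: 97.6373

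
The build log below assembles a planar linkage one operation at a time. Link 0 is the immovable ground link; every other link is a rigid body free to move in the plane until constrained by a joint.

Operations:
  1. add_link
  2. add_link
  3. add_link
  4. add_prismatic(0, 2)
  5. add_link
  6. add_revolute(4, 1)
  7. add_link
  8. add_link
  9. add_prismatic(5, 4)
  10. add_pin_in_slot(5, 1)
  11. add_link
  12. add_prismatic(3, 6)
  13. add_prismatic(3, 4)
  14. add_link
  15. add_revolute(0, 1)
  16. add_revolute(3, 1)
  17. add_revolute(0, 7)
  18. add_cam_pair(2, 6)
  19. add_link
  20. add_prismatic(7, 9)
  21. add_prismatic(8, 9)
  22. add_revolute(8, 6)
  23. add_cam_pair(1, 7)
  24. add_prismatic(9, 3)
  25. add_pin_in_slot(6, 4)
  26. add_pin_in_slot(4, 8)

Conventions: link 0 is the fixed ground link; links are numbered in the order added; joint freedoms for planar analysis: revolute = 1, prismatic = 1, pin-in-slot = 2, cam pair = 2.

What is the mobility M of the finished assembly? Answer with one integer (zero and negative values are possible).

link 0 = ground. State L|J1|J2 = 1|0|0
+link1  2|0|0
+link2  3|0|0
+link3  4|0|0
P(0,2) f=1→J1  4|1|0
+link4  5|1|0
R(4,1) f=1→J1  5|2|0
+link5  6|2|0
+link6  7|2|0
P(5,4) f=1→J1  7|3|0
PS(5,1) f=2→J2  7|3|1
+link7  8|3|1
P(3,6) f=1→J1  8|4|1
P(3,4) f=1→J1  8|5|1
+link8  9|5|1
R(0,1) f=1→J1  9|6|1
R(3,1) f=1→J1  9|7|1
R(0,7) f=1→J1  9|8|1
C(2,6) f=2→J2  9|8|2
+link9  10|8|2
P(7,9) f=1→J1  10|9|2
P(8,9) f=1→J1  10|10|2
R(8,6) f=1→J1  10|11|2
C(1,7) f=2→J2  10|11|3
P(9,3) f=1→J1  10|12|3
PS(6,4) f=2→J2  10|12|4
PS(4,8) f=2→J2  10|12|5
M = 3(10−1)−2·12−5 = 27−24−5 = -2

M = -2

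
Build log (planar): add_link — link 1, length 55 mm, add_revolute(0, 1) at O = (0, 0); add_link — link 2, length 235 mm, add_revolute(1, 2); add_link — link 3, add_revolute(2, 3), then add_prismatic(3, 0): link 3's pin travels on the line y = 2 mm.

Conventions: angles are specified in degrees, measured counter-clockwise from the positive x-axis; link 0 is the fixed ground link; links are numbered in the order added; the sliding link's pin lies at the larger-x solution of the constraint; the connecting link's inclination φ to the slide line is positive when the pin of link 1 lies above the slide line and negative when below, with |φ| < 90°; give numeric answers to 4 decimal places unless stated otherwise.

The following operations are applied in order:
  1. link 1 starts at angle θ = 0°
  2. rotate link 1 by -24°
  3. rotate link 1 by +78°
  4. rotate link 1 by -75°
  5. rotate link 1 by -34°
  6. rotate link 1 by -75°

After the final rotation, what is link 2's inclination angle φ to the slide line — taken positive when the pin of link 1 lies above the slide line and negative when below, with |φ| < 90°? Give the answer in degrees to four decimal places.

geometry: r = 55 mm, L = 235 mm, e = 2 mm; θ starts at 0°
rotate link 1 by -24°: θ ← 0° -24° = -24°
rotate link 1 by +78°: θ ← -24° +78° = 54°
rotate link 1 by -75°: θ ← 54° -75° = -21°
rotate link 1 by -34°: θ ← -21° -34° = -55°
rotate link 1 by -75°: θ ← -55° -75° = -130°
h = r sin θ − e = -42.132444 − 2 = -44.132444
sin φ = h / L = -44.132444 / 235 = -0.18779764
φ = arcsin(-0.18779764) = -10.824285°

-10.8243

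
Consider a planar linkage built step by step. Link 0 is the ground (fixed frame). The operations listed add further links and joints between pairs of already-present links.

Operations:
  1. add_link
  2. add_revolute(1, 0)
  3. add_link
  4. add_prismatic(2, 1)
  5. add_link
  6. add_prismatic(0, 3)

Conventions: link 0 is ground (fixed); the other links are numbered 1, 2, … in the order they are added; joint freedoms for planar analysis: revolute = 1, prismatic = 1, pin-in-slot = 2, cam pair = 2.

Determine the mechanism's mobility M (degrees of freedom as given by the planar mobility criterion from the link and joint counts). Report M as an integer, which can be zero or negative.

link 0 = ground. State L|J1|J2 = 1|0|0
+link1  2|0|0
R(1,0) f=1→J1  2|1|0
+link2  3|1|0
P(2,1) f=1→J1  3|2|0
+link3  4|2|0
P(0,3) f=1→J1  4|3|0
M = 3(4−1)−2·3−0 = 9−6−0 = 3

M = 3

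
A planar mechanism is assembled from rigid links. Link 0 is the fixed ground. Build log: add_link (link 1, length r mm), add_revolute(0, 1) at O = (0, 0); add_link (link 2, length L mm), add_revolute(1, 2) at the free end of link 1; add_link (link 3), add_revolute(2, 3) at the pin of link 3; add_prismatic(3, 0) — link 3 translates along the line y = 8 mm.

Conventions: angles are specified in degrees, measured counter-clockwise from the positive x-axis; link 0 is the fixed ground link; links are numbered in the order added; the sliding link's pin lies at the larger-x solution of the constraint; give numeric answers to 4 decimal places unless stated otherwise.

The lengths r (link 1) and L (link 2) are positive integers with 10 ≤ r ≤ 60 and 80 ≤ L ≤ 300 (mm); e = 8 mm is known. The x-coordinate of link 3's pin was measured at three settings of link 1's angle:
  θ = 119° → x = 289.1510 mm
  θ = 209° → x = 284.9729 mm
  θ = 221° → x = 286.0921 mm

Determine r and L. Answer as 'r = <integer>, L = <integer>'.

constraint per measurement: (x − r cos θ)² + (r sin θ − e)² = L²
subtracting the θ₁ and θ₂ equations cancels the r² and L² terms:
r = (x₁² − x₂²) / (2[(x₁cos θ₁ + e sin θ₁) − (x₂cos θ₂ + e sin θ₂)]) = 10.0002 → r = 10
L² = (x₁ − r cos θ₁)² + (r sin θ₁ − e)² = 86436.0254 → L = 294.0000 → L = 294
check at θ₃=221°: x = 286.0921 (printed 286.0921) ✓

r = 10, L = 294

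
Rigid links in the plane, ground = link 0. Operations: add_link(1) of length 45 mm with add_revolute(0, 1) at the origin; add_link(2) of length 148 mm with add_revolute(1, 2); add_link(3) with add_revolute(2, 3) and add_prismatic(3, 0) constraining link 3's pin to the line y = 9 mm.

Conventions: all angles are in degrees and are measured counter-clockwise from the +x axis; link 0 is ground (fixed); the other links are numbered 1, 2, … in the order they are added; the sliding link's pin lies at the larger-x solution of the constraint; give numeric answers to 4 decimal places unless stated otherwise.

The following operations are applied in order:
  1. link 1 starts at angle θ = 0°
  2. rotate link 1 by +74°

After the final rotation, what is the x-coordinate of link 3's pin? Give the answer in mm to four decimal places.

geometry: r = 45 mm, L = 148 mm, e = 9 mm; θ starts at 0°
rotate link 1 by +74°: θ ← 0° +74° = 74°
crank pin P = (r cos θ, r sin θ) = (12.403681, 43.256776)
h = r sin θ − e = 43.256776 − 9 = 34.256776
x = r cos θ + √(L² − h²) = 12.403681 + 143.980809 = 156.384490

156.3845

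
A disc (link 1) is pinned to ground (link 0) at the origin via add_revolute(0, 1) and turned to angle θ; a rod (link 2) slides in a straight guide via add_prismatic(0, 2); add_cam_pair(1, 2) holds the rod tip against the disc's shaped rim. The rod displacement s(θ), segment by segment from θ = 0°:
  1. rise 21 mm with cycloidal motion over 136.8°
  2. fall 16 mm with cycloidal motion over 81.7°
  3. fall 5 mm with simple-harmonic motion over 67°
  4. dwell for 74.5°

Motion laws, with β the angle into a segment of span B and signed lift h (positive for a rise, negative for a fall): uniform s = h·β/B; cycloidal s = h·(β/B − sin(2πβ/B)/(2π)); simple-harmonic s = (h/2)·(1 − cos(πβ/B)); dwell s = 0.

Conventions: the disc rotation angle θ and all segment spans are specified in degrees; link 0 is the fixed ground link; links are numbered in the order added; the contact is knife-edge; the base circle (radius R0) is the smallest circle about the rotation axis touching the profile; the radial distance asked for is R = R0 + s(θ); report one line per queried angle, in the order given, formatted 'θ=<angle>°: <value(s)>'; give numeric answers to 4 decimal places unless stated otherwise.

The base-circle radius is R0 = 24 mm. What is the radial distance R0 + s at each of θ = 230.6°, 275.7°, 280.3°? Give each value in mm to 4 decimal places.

segment 1 (0° to 136.8°, cycloidal, h = 21) is passed completely: s = 0.0000 + (21) = 21.0000
segment 2 (136.8° to 218.5°, cycloidal, h = -16) is passed completely: s = 21.0000 + (-16) = 5.0000
θ = 230.6° falls in segment 3 (218.5° to 285.5°, simple-harmonic, h = -5): β = 230.6 − 218.5 = 12.1°, B = 67°; Δs = -5/2·(1 − cos(π·0.1806)) = -0.3917; s = 5.0000 − 0.3917 = 4.6083
θ = 275.7° falls in segment 3 (218.5° to 285.5°, simple-harmonic, h = -5): β = 275.7 − 218.5 = 57.2°, B = 67°; Δs = -5/2·(1 − cos(π·0.8537)) = -4.7407; s = 5.0000 − 4.7407 = 0.2593
θ = 280.3° falls in segment 3 (218.5° to 285.5°, simple-harmonic, h = -5): β = 280.3 − 218.5 = 61.8°, B = 67°; Δs = -5/2·(1 − cos(π·0.9224)) = -4.9261; s = 5.0000 − 4.9261 = 0.0739
θ=230.6°: R = R0 + s = 24 + 4.6083 = 28.6083
θ=275.7°: R = R0 + s = 24 + 0.2593 = 24.2593
θ=280.3°: R = R0 + s = 24 + 0.0739 = 24.0739

θ=230.6°: 28.6083
θ=275.7°: 24.2593
θ=280.3°: 24.0739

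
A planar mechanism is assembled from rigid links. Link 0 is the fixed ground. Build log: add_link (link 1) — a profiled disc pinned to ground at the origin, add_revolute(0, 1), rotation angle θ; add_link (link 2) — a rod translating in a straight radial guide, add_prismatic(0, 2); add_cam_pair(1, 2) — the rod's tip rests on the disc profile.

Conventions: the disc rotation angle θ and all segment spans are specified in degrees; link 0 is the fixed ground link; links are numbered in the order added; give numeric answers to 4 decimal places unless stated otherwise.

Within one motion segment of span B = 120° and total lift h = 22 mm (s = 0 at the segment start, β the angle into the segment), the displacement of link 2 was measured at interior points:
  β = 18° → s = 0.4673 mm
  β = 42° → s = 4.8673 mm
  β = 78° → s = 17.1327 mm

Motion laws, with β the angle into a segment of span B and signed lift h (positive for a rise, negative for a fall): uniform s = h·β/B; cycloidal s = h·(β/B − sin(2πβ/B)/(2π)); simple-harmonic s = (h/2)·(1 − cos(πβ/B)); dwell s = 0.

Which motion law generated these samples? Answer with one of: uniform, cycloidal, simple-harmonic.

candidates at β/B = r: uniform s = h·r (linear in β); cycloidal s = h·(r − sin(2πr)/(2π)); simple-harmonic s = (h/2)(1 − cos(πr))
β=18°: printed 0.4673 | uniform 3.3000, cycloidal 0.4673, simple-harmonic 1.1989
β=42°: printed 4.8673 | uniform 7.7000, cycloidal 4.8673, simple-harmonic 6.0061
β=78°: printed 17.1327 | uniform 14.3000, cycloidal 17.1327, simple-harmonic 15.9939
only one law matches every sample → cycloidal

cycloidal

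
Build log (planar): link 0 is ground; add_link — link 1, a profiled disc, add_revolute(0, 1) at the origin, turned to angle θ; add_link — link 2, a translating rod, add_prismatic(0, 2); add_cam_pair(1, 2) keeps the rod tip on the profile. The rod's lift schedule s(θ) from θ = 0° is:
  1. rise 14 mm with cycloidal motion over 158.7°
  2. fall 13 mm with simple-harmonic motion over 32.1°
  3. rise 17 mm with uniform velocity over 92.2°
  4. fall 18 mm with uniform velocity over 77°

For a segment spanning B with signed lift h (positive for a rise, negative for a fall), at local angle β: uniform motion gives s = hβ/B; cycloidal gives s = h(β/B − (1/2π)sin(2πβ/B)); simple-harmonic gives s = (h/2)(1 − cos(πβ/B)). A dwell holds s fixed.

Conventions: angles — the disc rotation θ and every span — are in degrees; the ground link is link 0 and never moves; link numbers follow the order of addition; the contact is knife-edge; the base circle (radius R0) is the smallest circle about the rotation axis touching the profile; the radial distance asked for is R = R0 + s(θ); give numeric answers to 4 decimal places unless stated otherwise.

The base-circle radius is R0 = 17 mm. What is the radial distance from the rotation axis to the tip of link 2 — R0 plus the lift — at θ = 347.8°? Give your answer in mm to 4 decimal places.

seg 1 [0°–158.7°] cycloidal, h=14: full span → s += 14 → s = 14.0000
seg 2 [158.7°–190.8°] simple-harmonic, h=-13: full span → s += -13 → s = 1.0000
seg 3 [190.8°–283°] uniform, h=17: full span → s += 17 → s = 18.0000
seg 4 [283°–360°] uniform, h=-18: θ=347.8° here. β=64.8, B=77. -18·64.8/77 = -15.1481 → s = 2.8519
R = R0 + s = 17 + 2.8519 = 19.8519

19.8519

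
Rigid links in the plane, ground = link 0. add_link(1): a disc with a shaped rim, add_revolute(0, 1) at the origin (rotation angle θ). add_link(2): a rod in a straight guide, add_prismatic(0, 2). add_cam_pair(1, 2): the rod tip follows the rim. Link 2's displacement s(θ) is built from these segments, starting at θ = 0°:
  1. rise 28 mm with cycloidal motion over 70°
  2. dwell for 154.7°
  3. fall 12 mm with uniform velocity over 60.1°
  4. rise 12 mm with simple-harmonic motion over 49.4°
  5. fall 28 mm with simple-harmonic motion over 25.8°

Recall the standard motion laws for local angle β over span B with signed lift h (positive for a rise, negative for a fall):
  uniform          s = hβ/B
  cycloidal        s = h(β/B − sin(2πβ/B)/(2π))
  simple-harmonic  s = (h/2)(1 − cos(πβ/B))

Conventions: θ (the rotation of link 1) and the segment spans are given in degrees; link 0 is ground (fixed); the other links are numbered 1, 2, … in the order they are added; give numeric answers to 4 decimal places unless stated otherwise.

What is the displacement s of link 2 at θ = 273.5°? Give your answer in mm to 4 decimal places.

segment 1 (0° to 70°, cycloidal, h = 28) is passed completely: s = 0.0000 + (28) = 28.0000
segment 2 (70° to 224.7°, dwell): s unchanged at 28.0000
θ = 273.5° falls in segment 3 (224.7° to 284.8°, uniform, h = -12): β = 273.5 − 224.7 = 48.8°, B = 60.1°; Δs = -12·48.8/60.1 = -9.7438; s = 28.0000 − 9.7438 = 18.2562

18.2562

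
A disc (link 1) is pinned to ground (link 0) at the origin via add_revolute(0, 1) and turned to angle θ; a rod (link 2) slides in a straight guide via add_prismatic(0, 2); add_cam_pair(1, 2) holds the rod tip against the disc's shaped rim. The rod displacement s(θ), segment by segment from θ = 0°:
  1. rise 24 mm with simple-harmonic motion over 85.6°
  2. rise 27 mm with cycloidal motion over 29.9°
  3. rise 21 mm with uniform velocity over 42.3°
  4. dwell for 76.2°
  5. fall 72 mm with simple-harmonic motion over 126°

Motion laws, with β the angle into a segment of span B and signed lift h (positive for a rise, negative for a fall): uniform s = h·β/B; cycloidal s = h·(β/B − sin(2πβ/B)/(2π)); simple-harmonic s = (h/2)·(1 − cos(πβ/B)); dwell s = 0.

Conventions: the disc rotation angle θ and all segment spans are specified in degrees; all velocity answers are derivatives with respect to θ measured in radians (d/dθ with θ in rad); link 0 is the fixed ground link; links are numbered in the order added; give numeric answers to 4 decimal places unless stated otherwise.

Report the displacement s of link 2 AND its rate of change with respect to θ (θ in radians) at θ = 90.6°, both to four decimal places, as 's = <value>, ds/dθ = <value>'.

segment 1 (0° to 85.6°, simple-harmonic, h = 24) is passed completely: s = 0.0000 + (24) = 24.0000
θ = 90.6° falls in segment 2 (85.6° to 115.5°, cycloidal, h = 27): β = 90.6 − 85.6 = 5°, B = 29.9°; Δs = 27·(0.1672 − sin(2π·0.1672)/(2π)) = 0.7861; s = 24.0000 + 0.7861 = 24.7861
velocity in seg [85.6°–115.5°] (cycloidal), θ in radians: β = 5° = 0.0873 rad, B = 29.9° = 0.5219 rad; ds/dθ = (h/B)(1 − cos(2πβ/B)) = (27/0.5219)(1 − cos(2π·0.1672)) = 26.026419 mm/rad

s = 24.7861, ds/dθ = 26.0264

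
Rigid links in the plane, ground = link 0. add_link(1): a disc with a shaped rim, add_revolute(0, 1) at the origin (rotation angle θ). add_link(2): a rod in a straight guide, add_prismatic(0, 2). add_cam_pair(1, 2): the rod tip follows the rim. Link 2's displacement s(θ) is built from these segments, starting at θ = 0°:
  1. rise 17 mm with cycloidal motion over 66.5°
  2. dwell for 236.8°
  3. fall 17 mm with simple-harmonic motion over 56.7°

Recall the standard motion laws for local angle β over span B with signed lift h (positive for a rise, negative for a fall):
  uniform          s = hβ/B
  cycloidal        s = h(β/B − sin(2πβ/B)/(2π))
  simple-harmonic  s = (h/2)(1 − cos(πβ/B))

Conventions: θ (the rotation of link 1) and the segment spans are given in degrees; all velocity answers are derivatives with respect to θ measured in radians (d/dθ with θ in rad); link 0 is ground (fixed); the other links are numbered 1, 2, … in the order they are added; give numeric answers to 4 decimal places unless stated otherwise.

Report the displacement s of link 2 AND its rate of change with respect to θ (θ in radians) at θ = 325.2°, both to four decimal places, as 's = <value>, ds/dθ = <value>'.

segment 1 (0° to 66.5°, cycloidal, h = 17) is passed completely: s = 0.0000 + (17) = 17.0000
segment 2 (66.5° to 303.3°, dwell): s unchanged at 17.0000
θ = 325.2° falls in segment 3 (303.3° to 360°, simple-harmonic, h = -17): β = 325.2 − 303.3 = 21.9°, B = 56.7°; Δs = -17/2·(1 − cos(π·0.3862)) = -5.5265; s = 17.0000 − 5.5265 = 11.4735
velocity in seg [303.3°–360°] (simple-harmonic), θ in radians: β = 21.9° = 0.3822 rad, B = 56.7° = 0.9896 rad; ds/dθ = (πh/(2B)) sin(πβ/B) = (π·(-17)/(2·0.9896)) sin(π·0.3862) = -25.279206 mm/rad

s = 11.4735, ds/dθ = -25.2792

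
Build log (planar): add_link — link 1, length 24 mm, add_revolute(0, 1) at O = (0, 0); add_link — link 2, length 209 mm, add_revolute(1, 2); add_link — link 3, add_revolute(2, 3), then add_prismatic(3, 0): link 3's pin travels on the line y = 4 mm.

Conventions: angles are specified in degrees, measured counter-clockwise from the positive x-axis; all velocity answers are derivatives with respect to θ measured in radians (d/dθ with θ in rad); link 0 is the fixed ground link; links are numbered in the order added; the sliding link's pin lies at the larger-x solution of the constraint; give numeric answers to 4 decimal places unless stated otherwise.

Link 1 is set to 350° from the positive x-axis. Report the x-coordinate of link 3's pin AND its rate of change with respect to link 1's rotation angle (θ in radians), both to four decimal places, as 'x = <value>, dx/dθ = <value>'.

geometry: r = 24 mm, L = 209 mm, e = 4 mm
crank pin P = (r cos θ, r sin θ) = (23.635386, -4.167556)
h = r sin θ − e = -4.167556 − 4 = -8.167556
x = r cos θ + √(L² − h²) = 23.635386 + 208.840348 = 232.475734
dx/dθ = −r sin θ − h·r cos θ/√(L² − h²) (θ in radians; h = -8.167556) = 5.091915

x = 232.4757, dx/dθ = 5.0919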